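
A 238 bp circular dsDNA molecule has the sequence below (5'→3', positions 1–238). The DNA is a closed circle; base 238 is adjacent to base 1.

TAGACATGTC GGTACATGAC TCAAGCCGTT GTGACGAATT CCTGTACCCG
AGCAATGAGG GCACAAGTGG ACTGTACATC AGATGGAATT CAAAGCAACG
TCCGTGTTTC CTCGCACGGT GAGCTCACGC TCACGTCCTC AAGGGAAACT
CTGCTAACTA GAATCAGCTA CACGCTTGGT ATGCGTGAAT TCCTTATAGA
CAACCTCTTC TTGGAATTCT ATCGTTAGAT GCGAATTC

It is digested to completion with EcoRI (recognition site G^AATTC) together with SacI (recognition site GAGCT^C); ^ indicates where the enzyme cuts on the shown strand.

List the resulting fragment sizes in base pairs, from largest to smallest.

62, 50, 41, 39, 27, 19 bp

EcoRI sites (GAATTC) start at positions 36, 86, 187, 214, 233.
EcoRI cuts after the first base of each site, so after positions 36, 86, 187, 214, 233.
The SacI site (GAGCTC) starts at position 121.
SacI cuts after base 5 of each site (before the last base), so after position 125.
Combined cut positions: 36, 86, 125, 187, 214, 233.
Circular molecule, 6 cuts → 6 fragments:
  37–86 → 50 bp
  87–125 → 39 bp
  126–187 → 62 bp
  188–214 → 27 bp
  215–233 → 19 bp
  234–238 then 1–36 → 5 + 36 = 41 bp
Sorted largest to smallest: 62, 50, 41, 39, 27, 19 bp.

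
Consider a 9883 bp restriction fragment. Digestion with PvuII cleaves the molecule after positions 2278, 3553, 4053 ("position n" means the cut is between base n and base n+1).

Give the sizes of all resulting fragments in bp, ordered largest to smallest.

5830, 2278, 1275, 500 bp

Linear molecule, 3 cuts → 4 fragments:
  2278 − 0 = 2278 bp
  3553 − 2278 = 1275 bp
  4053 − 3553 = 500 bp
  9883 − 4053 = 5830 bp
Sorted largest to smallest: 5830, 2278, 1275, 500 bp.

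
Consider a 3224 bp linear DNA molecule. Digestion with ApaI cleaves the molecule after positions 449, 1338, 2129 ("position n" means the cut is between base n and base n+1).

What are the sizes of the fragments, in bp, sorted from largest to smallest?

Linear molecule, 3 cuts → 4 fragments:
  449 − 0 = 449 bp
  1338 − 449 = 889 bp
  2129 − 1338 = 791 bp
  3224 − 2129 = 1095 bp
Sorted largest to smallest: 1095, 889, 791, 449 bp.

1095, 889, 791, 449 bp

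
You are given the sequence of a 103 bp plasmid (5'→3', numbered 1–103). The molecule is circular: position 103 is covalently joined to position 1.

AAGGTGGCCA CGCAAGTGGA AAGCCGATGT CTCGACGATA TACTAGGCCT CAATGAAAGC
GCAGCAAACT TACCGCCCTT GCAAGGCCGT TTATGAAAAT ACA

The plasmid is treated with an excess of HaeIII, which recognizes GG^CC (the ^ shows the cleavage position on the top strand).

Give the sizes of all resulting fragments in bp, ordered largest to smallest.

HaeIII sites (GGCC) start at positions 6, 46, 85.
HaeIII cuts after base 2 of each site, so after positions 7, 47, 86.
Circular molecule, 3 cuts → 3 fragments:
  8–47 → 40 bp
  48–86 → 39 bp
  87–103 then 1–7 → 17 + 7 = 24 bp
Sorted largest to smallest: 40, 39, 24 bp.

40, 39, 24 bp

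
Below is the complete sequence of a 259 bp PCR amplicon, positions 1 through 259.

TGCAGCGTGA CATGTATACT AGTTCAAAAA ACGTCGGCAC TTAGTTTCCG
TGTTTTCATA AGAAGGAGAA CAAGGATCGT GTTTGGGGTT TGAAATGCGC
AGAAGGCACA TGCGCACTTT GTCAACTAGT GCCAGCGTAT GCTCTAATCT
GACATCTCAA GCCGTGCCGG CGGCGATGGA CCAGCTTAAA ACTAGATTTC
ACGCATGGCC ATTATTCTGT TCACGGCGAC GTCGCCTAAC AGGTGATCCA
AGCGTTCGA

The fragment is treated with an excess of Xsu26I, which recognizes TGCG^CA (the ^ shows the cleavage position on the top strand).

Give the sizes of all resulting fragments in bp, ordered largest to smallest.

145, 99, 15 bp

Xsu26I sites (TGCGCA) start at positions 96, 111.
Xsu26I cuts after base 4 of each site, so after positions 99, 114.
Linear molecule, 2 cuts → 3 fragments:
  1–99 → 99 bp
  100–114 → 15 bp
  115–259 → 145 bp
Sorted largest to smallest: 145, 99, 15 bp.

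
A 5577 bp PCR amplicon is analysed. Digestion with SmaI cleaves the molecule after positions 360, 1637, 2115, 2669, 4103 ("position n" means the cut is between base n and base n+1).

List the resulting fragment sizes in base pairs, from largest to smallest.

Linear molecule, 5 cuts → 6 fragments:
  360 − 0 = 360 bp
  1637 − 360 = 1277 bp
  2115 − 1637 = 478 bp
  2669 − 2115 = 554 bp
  4103 − 2669 = 1434 bp
  5577 − 4103 = 1474 bp
Sorted largest to smallest: 1474, 1434, 1277, 554, 478, 360 bp.

1474, 1434, 1277, 554, 478, 360 bp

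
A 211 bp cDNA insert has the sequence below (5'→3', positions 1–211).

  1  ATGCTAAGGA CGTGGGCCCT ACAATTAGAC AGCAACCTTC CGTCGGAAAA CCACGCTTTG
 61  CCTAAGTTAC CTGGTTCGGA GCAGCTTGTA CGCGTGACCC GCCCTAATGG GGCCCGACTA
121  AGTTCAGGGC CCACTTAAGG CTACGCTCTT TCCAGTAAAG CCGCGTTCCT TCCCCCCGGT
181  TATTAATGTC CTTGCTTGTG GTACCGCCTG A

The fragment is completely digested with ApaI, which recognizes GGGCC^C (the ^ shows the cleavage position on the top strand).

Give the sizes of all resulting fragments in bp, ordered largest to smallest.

96, 80, 18, 17 bp

ApaI sites (GGGCCC) start at positions 14, 110, 127.
ApaI cuts after base 5 of each site (before the last base), so after positions 18, 114, 131.
Linear molecule, 3 cuts → 4 fragments:
  1–18 → 18 bp
  19–114 → 96 bp
  115–131 → 17 bp
  132–211 → 80 bp
Sorted largest to smallest: 96, 80, 18, 17 bp.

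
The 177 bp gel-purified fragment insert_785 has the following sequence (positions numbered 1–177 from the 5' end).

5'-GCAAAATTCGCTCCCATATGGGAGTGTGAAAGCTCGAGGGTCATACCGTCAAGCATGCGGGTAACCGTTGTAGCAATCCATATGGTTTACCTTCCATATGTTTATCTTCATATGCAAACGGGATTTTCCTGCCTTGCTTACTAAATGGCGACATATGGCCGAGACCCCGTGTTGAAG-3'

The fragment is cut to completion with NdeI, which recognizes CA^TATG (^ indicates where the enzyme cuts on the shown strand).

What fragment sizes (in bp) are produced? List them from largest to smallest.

NdeI sites (CATATG) start at positions 15, 79, 95, 109, 152.
NdeI cuts after base 2 of each site, so after positions 16, 80, 96, 110, 153.
Linear molecule, 5 cuts → 6 fragments:
  1–16 → 16 bp
  17–80 → 64 bp
  81–96 → 16 bp
  97–110 → 14 bp
  111–153 → 43 bp
  154–177 → 24 bp
Sorted largest to smallest: 64, 43, 24, 16, 16, 14 bp.

64, 43, 24, 16, 16, 14 bp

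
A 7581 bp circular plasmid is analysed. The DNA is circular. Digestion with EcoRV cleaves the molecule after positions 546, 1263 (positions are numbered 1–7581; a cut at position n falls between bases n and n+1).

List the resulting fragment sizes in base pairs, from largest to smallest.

6864, 717 bp

Circular molecule, 2 cuts → 2 fragments:
  1263 − 546 = 717 bp
  wrap: 7581 − 1263 + 546 = 6864 bp
Sorted largest to smallest: 6864, 717 bp.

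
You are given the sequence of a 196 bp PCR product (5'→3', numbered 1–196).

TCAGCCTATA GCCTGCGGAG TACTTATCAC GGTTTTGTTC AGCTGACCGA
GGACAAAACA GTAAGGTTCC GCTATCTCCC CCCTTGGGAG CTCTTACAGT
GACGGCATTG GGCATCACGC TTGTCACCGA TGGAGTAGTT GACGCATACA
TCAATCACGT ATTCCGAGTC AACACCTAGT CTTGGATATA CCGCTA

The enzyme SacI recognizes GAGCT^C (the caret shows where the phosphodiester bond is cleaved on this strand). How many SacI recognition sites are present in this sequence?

1

GAGCTC occurs starting at position 88.
SacI cuts at 1 site.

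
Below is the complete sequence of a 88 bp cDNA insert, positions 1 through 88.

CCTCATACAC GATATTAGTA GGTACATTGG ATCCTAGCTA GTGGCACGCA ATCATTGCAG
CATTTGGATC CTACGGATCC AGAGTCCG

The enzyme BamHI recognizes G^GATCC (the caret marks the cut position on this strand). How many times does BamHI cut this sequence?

GGATCC occurs starting at positions 29, 66, 75.
BamHI cuts at 3 sites.

3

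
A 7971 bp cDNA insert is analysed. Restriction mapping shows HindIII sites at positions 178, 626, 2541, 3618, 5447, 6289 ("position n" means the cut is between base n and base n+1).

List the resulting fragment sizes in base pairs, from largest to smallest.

Linear molecule, 6 cuts → 7 fragments:
  178 − 0 = 178 bp
  626 − 178 = 448 bp
  2541 − 626 = 1915 bp
  3618 − 2541 = 1077 bp
  5447 − 3618 = 1829 bp
  6289 − 5447 = 842 bp
  7971 − 6289 = 1682 bp
Sorted largest to smallest: 1915, 1829, 1682, 1077, 842, 448, 178 bp.

1915, 1829, 1682, 1077, 842, 448, 178 bp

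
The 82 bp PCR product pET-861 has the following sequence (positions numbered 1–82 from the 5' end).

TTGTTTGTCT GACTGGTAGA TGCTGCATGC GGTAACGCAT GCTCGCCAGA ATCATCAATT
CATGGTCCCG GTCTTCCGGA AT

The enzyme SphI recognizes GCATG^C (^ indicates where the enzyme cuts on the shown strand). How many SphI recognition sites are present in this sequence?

GCATGC occurs starting at positions 25, 37.
SphI cuts at 2 sites.

2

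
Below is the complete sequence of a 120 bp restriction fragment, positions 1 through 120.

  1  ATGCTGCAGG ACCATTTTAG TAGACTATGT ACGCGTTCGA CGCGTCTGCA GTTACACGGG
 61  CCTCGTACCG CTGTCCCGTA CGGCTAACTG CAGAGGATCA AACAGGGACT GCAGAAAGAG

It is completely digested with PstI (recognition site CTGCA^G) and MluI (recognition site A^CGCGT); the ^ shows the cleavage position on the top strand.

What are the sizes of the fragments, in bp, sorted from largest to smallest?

PstI sites (CTGCAG) start at positions 4, 46, 88, 109.
PstI cuts after base 5 of each site (before the last base), so after positions 8, 50, 92, 113.
MluI sites (ACGCGT) start at positions 31, 40.
MluI cuts after the first base of each site, so after positions 31, 40.
Combined cut positions: 8, 31, 40, 50, 92, 113.
Linear molecule, 6 cuts → 7 fragments:
  1–8 → 8 bp
  9–31 → 23 bp
  32–40 → 9 bp
  41–50 → 10 bp
  51–92 → 42 bp
  93–113 → 21 bp
  114–120 → 7 bp
Sorted largest to smallest: 42, 23, 21, 10, 9, 8, 7 bp.

42, 23, 21, 10, 9, 8, 7 bp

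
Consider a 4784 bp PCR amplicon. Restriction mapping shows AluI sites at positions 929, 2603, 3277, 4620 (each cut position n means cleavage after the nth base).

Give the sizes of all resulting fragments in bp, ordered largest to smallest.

Linear molecule, 4 cuts → 5 fragments:
  929 − 0 = 929 bp
  2603 − 929 = 1674 bp
  3277 − 2603 = 674 bp
  4620 − 3277 = 1343 bp
  4784 − 4620 = 164 bp
Sorted largest to smallest: 1674, 1343, 929, 674, 164 bp.

1674, 1343, 929, 674, 164 bp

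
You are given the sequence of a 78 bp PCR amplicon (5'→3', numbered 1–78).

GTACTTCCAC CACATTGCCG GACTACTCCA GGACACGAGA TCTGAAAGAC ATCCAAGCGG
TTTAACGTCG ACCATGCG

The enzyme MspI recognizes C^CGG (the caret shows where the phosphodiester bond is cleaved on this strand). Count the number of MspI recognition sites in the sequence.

1

CCGG occurs starting at position 18.
MspI cuts at 1 site.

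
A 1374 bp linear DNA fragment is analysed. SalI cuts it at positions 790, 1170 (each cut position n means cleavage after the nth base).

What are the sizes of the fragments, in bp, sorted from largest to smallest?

790, 380, 204 bp

Linear molecule, 2 cuts → 3 fragments:
  790 − 0 = 790 bp
  1170 − 790 = 380 bp
  1374 − 1170 = 204 bp
Sorted largest to smallest: 790, 380, 204 bp.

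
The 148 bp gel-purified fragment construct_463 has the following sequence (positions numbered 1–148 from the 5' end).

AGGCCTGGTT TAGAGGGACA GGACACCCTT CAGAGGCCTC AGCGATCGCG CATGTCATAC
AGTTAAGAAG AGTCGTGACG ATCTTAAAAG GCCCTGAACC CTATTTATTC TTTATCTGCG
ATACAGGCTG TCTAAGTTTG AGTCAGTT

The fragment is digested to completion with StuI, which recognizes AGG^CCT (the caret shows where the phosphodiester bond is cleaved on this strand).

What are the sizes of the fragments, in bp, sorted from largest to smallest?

112, 33, 3 bp

StuI sites (AGGCCT) start at positions 1, 34.
StuI cuts after base 3 of each site, so after positions 3, 36.
Linear molecule, 2 cuts → 3 fragments:
  1–3 → 3 bp
  4–36 → 33 bp
  37–148 → 112 bp
Sorted largest to smallest: 112, 33, 3 bp.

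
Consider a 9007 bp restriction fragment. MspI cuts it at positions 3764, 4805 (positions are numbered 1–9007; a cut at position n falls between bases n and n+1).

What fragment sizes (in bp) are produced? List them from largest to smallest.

Linear molecule, 2 cuts → 3 fragments:
  3764 − 0 = 3764 bp
  4805 − 3764 = 1041 bp
  9007 − 4805 = 4202 bp
Sorted largest to smallest: 4202, 3764, 1041 bp.

4202, 3764, 1041 bp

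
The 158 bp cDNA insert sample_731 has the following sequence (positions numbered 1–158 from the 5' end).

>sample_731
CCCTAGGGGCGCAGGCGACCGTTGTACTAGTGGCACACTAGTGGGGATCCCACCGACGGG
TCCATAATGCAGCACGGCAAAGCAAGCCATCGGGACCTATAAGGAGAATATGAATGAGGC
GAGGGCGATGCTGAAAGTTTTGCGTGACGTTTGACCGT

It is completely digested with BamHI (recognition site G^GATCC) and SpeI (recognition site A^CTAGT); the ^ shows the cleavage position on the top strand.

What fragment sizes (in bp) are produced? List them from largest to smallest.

The BamHI site (GGATCC) starts at position 45.
BamHI cuts after the first base of each site, so after position 45.
SpeI sites (ACTAGT) start at positions 26, 37.
SpeI cuts after the first base of each site, so after positions 26, 37.
Combined cut positions: 26, 37, 45.
Linear molecule, 3 cuts → 4 fragments:
  1–26 → 26 bp
  27–37 → 11 bp
  38–45 → 8 bp
  46–158 → 113 bp
Sorted largest to smallest: 113, 26, 11, 8 bp.

113, 26, 11, 8 bp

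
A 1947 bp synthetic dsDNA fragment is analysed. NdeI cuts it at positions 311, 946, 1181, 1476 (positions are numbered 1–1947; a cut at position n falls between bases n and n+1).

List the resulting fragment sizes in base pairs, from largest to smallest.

Linear molecule, 4 cuts → 5 fragments:
  311 − 0 = 311 bp
  946 − 311 = 635 bp
  1181 − 946 = 235 bp
  1476 − 1181 = 295 bp
  1947 − 1476 = 471 bp
Sorted largest to smallest: 635, 471, 311, 295, 235 bp.

635, 471, 311, 295, 235 bp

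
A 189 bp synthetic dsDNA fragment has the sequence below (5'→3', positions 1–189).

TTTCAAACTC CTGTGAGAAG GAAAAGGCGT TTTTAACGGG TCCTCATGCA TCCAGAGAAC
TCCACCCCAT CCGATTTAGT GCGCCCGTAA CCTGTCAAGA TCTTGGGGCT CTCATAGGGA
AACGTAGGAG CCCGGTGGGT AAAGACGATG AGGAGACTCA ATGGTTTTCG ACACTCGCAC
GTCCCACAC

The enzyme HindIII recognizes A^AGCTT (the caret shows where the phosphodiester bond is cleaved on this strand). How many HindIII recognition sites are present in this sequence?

0

No occurrence of AAGCTT is present in the sequence.
HindIII does not cut: 0 sites.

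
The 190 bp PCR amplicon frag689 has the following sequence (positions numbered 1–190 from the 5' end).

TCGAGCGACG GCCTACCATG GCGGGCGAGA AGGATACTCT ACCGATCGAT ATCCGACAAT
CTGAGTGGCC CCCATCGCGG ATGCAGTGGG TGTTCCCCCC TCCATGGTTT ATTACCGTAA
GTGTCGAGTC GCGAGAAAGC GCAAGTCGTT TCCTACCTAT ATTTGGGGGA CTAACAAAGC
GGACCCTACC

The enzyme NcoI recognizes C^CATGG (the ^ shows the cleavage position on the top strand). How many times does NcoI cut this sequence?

CCATGG occurs starting at positions 16, 102.
NcoI cuts at 2 sites.

2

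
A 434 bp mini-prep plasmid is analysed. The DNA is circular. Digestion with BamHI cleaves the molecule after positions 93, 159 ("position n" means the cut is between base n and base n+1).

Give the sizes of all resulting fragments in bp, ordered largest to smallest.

368, 66 bp

Circular molecule, 2 cuts → 2 fragments:
  159 − 93 = 66 bp
  wrap: 434 − 159 + 93 = 368 bp
Sorted largest to smallest: 368, 66 bp.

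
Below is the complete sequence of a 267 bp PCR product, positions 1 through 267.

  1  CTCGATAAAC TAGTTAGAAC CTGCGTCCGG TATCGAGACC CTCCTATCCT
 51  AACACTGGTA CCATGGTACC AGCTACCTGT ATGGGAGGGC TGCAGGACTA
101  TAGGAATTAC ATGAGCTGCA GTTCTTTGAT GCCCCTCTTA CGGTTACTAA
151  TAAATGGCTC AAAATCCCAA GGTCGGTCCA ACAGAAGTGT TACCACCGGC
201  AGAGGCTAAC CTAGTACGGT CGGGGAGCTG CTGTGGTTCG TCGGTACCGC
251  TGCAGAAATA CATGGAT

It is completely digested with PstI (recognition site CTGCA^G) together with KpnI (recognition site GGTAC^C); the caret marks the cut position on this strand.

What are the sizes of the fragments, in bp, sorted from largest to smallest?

PstI sites (CTGCAG) start at positions 90, 116, 250.
PstI cuts after base 5 of each site (before the last base), so after positions 94, 120, 254.
KpnI sites (GGTACC) start at positions 57, 65, 243.
KpnI cuts after base 5 of each site (before the last base), so after positions 61, 69, 247.
Combined cut positions: 61, 69, 94, 120, 247, 254.
Linear molecule, 6 cuts → 7 fragments:
  1–61 → 61 bp
  62–69 → 8 bp
  70–94 → 25 bp
  95–120 → 26 bp
  121–247 → 127 bp
  248–254 → 7 bp
  255–267 → 13 bp
Sorted largest to smallest: 127, 61, 26, 25, 13, 8, 7 bp.

127, 61, 26, 25, 13, 8, 7 bp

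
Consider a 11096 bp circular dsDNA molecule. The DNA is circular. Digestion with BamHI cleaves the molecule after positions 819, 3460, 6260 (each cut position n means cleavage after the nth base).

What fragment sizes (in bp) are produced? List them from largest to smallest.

5655, 2800, 2641 bp

Circular molecule, 3 cuts → 3 fragments:
  3460 − 819 = 2641 bp
  6260 − 3460 = 2800 bp
  wrap: 11096 − 6260 + 819 = 5655 bp
Sorted largest to smallest: 5655, 2800, 2641 bp.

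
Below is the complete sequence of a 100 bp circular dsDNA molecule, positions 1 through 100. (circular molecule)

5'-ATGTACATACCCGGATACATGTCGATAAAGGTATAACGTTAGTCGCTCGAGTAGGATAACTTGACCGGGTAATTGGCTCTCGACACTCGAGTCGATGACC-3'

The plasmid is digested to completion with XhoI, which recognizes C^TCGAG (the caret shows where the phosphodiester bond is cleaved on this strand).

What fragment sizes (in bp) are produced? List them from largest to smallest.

60, 40 bp

XhoI sites (CTCGAG) start at positions 46, 86.
XhoI cuts after the first base of each site, so after positions 46, 86.
Circular molecule, 2 cuts → 2 fragments:
  47–86 → 40 bp
  87–100 then 1–46 → 14 + 46 = 60 bp
Sorted largest to smallest: 60, 40 bp.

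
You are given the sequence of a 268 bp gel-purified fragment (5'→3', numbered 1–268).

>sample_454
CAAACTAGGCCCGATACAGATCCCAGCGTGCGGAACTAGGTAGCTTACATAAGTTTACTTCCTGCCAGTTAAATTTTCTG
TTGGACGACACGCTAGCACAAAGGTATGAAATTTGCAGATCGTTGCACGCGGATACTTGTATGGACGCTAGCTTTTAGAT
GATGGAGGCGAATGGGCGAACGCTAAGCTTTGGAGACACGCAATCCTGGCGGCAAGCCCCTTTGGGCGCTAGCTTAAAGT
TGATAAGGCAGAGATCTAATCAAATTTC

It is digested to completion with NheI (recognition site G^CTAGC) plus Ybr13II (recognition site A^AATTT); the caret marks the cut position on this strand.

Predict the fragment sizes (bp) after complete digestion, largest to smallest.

81, 71, 38, 34, 21, 17, 6 bp

NheI sites (GCTAGC) start at positions 92, 147, 228.
NheI cuts after the first base of each site, so after positions 92, 147, 228.
Ybr13II sites (AAATTT) start at positions 71, 109, 262.
Ybr13II cuts after the first base of each site, so after positions 71, 109, 262.
Combined cut positions: 71, 92, 109, 147, 228, 262.
Linear molecule, 6 cuts → 7 fragments:
  1–71 → 71 bp
  72–92 → 21 bp
  93–109 → 17 bp
  110–147 → 38 bp
  148–228 → 81 bp
  229–262 → 34 bp
  263–268 → 6 bp
Sorted largest to smallest: 81, 71, 38, 34, 21, 17, 6 bp.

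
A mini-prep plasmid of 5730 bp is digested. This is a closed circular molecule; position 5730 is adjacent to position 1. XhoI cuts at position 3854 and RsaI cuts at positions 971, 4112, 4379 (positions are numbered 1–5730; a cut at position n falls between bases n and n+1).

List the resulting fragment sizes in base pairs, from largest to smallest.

Combined cut positions (sorted): 971, 3854, 4112, 4379.
Circular molecule, 4 cuts → 4 fragments:
  3854 − 971 = 2883 bp
  4112 − 3854 = 258 bp
  4379 − 4112 = 267 bp
  wrap: 5730 − 4379 + 971 = 2322 bp
Sorted largest to smallest: 2883, 2322, 267, 258 bp.

2883, 2322, 267, 258 bp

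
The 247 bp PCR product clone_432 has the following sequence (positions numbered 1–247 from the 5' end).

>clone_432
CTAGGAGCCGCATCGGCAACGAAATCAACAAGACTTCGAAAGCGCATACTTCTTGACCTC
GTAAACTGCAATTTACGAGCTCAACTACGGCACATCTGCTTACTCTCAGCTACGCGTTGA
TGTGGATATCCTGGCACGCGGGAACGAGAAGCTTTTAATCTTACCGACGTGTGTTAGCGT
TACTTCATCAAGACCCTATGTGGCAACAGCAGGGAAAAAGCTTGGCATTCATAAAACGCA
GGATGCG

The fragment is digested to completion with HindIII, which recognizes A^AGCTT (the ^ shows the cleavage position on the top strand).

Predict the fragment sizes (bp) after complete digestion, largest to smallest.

HindIII sites (AAGCTT) start at positions 149, 218.
HindIII cuts after the first base of each site, so after positions 149, 218.
Linear molecule, 2 cuts → 3 fragments:
  1–149 → 149 bp
  150–218 → 69 bp
  219–247 → 29 bp
Sorted largest to smallest: 149, 69, 29 bp.

149, 69, 29 bp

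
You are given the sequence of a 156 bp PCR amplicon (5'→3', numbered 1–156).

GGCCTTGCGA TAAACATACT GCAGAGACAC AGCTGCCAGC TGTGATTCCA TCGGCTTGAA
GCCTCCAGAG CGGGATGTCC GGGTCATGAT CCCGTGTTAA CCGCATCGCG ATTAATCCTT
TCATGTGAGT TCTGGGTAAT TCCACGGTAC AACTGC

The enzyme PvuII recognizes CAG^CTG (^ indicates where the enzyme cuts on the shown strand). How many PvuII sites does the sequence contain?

CAGCTG occurs starting at positions 30, 37.
PvuII cuts at 2 sites.

2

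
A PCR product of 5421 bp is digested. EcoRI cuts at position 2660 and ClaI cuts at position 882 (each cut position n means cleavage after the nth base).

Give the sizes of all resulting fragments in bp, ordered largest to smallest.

Combined cut positions (sorted): 882, 2660.
Linear molecule, 2 cuts → 3 fragments:
  882 − 0 = 882 bp
  2660 − 882 = 1778 bp
  5421 − 2660 = 2761 bp
Sorted largest to smallest: 2761, 1778, 882 bp.

2761, 1778, 882 bp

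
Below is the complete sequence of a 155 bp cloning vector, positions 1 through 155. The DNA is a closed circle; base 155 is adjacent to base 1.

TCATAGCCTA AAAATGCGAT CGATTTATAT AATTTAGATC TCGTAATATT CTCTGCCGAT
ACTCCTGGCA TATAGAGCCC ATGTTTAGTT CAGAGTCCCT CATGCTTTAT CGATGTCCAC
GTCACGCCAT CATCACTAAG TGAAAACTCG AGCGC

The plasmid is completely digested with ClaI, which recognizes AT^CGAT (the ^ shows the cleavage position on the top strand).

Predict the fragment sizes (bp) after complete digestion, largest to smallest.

ClaI sites (ATCGAT) start at positions 19, 109.
ClaI cuts after base 2 of each site, so after positions 20, 110.
Circular molecule, 2 cuts → 2 fragments:
  21–110 → 90 bp
  111–155 then 1–20 → 45 + 20 = 65 bp
Sorted largest to smallest: 90, 65 bp.

90, 65 bp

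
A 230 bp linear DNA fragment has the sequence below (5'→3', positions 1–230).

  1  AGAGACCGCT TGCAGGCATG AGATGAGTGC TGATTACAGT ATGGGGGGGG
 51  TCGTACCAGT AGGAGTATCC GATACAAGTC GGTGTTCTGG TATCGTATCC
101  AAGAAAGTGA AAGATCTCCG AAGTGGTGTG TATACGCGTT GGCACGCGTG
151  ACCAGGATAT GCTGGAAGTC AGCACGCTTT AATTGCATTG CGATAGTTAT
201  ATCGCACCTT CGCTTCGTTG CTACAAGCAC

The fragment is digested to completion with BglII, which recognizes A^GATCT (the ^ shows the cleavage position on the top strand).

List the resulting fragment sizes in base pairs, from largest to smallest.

The BglII site (AGATCT) starts at position 112.
BglII cuts after the first base of each site, so after position 112.
Linear molecule, 1 cut → 2 fragments:
  1–112 → 112 bp
  113–230 → 118 bp
Sorted largest to smallest: 118, 112 bp.

118, 112 bp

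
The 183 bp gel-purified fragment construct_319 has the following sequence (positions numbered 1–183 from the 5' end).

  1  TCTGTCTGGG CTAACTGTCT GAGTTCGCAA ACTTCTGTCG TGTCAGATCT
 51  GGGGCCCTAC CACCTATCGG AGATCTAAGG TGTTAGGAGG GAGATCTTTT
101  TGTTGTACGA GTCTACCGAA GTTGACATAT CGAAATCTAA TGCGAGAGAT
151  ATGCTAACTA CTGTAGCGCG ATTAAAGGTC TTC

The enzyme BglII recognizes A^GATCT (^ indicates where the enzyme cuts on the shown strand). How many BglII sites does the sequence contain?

AGATCT occurs starting at positions 45, 71, 92.
BglII cuts at 3 sites.

3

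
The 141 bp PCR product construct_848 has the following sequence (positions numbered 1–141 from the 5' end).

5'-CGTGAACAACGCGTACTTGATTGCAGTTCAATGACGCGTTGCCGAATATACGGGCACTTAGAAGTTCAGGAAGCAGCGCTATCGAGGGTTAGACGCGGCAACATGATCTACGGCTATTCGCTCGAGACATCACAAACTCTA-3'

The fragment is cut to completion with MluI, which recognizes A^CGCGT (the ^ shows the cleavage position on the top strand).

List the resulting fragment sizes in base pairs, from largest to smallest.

MluI sites (ACGCGT) start at positions 9, 34.
MluI cuts after the first base of each site, so after positions 9, 34.
Linear molecule, 2 cuts → 3 fragments:
  1–9 → 9 bp
  10–34 → 25 bp
  35–141 → 107 bp
Sorted largest to smallest: 107, 25, 9 bp.

107, 25, 9 bp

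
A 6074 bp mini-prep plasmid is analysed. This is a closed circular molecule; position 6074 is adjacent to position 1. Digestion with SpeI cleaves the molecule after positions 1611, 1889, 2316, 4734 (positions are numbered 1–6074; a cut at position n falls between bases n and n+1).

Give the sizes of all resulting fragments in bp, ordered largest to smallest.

2951, 2418, 427, 278 bp

Circular molecule, 4 cuts → 4 fragments:
  1889 − 1611 = 278 bp
  2316 − 1889 = 427 bp
  4734 − 2316 = 2418 bp
  wrap: 6074 − 4734 + 1611 = 2951 bp
Sorted largest to smallest: 2951, 2418, 427, 278 bp.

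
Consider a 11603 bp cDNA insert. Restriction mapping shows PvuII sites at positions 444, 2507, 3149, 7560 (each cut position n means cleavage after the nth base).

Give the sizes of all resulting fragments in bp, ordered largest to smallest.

4411, 4043, 2063, 642, 444 bp

Linear molecule, 4 cuts → 5 fragments:
  444 − 0 = 444 bp
  2507 − 444 = 2063 bp
  3149 − 2507 = 642 bp
  7560 − 3149 = 4411 bp
  11603 − 7560 = 4043 bp
Sorted largest to smallest: 4411, 4043, 2063, 642, 444 bp.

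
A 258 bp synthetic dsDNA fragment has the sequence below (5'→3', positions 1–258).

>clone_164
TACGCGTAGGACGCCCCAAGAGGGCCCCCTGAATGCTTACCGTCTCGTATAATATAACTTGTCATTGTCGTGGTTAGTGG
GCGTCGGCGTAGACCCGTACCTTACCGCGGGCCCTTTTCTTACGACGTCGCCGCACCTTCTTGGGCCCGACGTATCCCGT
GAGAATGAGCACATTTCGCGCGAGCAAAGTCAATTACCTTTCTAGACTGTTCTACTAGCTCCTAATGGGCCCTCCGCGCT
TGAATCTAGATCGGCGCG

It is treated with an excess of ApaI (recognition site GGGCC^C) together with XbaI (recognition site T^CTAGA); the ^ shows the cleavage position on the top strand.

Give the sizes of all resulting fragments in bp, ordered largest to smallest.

ApaI sites (GGGCCC) start at positions 22, 109, 143, 227.
ApaI cuts after base 5 of each site (before the last base), so after positions 26, 113, 147, 231.
XbaI sites (TCTAGA) start at positions 201, 245.
XbaI cuts after the first base of each site, so after positions 201, 245.
Combined cut positions: 26, 113, 147, 201, 231, 245.
Linear molecule, 6 cuts → 7 fragments:
  1–26 → 26 bp
  27–113 → 87 bp
  114–147 → 34 bp
  148–201 → 54 bp
  202–231 → 30 bp
  232–245 → 14 bp
  246–258 → 13 bp
Sorted largest to smallest: 87, 54, 34, 30, 26, 14, 13 bp.

87, 54, 34, 30, 26, 14, 13 bp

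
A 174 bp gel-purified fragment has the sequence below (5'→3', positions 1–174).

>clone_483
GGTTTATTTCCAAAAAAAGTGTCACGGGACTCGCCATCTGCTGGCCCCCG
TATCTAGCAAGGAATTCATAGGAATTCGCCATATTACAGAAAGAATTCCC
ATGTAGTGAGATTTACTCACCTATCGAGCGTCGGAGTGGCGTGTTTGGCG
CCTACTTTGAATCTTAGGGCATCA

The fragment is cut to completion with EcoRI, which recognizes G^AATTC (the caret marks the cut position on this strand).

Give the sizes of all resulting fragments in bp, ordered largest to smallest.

81, 62, 21, 10 bp

EcoRI sites (GAATTC) start at positions 62, 72, 93.
EcoRI cuts after the first base of each site, so after positions 62, 72, 93.
Linear molecule, 3 cuts → 4 fragments:
  1–62 → 62 bp
  63–72 → 10 bp
  73–93 → 21 bp
  94–174 → 81 bp
Sorted largest to smallest: 81, 62, 21, 10 bp.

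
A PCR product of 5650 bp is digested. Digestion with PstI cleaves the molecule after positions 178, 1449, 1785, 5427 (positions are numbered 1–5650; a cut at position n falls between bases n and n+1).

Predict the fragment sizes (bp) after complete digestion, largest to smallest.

Linear molecule, 4 cuts → 5 fragments:
  178 − 0 = 178 bp
  1449 − 178 = 1271 bp
  1785 − 1449 = 336 bp
  5427 − 1785 = 3642 bp
  5650 − 5427 = 223 bp
Sorted largest to smallest: 3642, 1271, 336, 223, 178 bp.

3642, 1271, 336, 223, 178 bp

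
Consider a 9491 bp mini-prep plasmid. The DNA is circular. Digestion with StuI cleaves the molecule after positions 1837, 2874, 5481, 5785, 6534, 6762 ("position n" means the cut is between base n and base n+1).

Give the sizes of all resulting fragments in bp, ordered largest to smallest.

4566, 2607, 1037, 749, 304, 228 bp

Circular molecule, 6 cuts → 6 fragments:
  2874 − 1837 = 1037 bp
  5481 − 2874 = 2607 bp
  5785 − 5481 = 304 bp
  6534 − 5785 = 749 bp
  6762 − 6534 = 228 bp
  wrap: 9491 − 6762 + 1837 = 4566 bp
Sorted largest to smallest: 4566, 2607, 1037, 749, 304, 228 bp.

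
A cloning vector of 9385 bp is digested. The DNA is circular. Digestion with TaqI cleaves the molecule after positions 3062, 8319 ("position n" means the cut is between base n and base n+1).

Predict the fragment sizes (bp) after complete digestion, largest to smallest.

Circular molecule, 2 cuts → 2 fragments:
  8319 − 3062 = 5257 bp
  wrap: 9385 − 8319 + 3062 = 4128 bp
Sorted largest to smallest: 5257, 4128 bp.

5257, 4128 bp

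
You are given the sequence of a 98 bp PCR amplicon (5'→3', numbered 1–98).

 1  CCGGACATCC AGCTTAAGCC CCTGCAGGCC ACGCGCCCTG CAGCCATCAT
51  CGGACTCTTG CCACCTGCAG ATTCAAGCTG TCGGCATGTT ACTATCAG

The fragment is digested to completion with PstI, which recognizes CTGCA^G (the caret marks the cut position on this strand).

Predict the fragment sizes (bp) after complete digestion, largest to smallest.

PstI sites (CTGCAG) start at positions 22, 38, 65.
PstI cuts after base 5 of each site (before the last base), so after positions 26, 42, 69.
Linear molecule, 3 cuts → 4 fragments:
  1–26 → 26 bp
  27–42 → 16 bp
  43–69 → 27 bp
  70–98 → 29 bp
Sorted largest to smallest: 29, 27, 26, 16 bp.

29, 27, 26, 16 bp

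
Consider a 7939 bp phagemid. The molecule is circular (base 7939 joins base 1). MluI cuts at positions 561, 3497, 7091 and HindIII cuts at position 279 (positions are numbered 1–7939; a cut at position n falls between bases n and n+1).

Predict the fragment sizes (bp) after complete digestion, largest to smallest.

Combined cut positions (sorted): 279, 561, 3497, 7091.
Circular molecule, 4 cuts → 4 fragments:
  561 − 279 = 282 bp
  3497 − 561 = 2936 bp
  7091 − 3497 = 3594 bp
  wrap: 7939 − 7091 + 279 = 1127 bp
Sorted largest to smallest: 3594, 2936, 1127, 282 bp.

3594, 2936, 1127, 282 bp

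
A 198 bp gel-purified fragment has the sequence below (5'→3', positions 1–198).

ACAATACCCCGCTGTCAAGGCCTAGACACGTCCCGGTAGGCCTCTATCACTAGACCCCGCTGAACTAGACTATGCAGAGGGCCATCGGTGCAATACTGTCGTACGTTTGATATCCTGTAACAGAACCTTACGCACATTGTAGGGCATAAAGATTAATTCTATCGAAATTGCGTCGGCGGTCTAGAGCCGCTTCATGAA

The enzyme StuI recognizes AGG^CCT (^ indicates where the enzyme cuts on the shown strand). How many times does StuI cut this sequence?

AGGCCT occurs starting at positions 18, 38.
StuI cuts at 2 sites.

2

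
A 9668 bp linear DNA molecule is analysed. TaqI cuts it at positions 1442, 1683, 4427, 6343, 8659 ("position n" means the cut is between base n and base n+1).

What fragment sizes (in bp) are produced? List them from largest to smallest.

Linear molecule, 5 cuts → 6 fragments:
  1442 − 0 = 1442 bp
  1683 − 1442 = 241 bp
  4427 − 1683 = 2744 bp
  6343 − 4427 = 1916 bp
  8659 − 6343 = 2316 bp
  9668 − 8659 = 1009 bp
Sorted largest to smallest: 2744, 2316, 1916, 1442, 1009, 241 bp.

2744, 2316, 1916, 1442, 1009, 241 bp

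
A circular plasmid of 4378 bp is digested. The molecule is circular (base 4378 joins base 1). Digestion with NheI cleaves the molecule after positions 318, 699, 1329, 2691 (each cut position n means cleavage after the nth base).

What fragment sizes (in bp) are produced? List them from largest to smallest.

Circular molecule, 4 cuts → 4 fragments:
  699 − 318 = 381 bp
  1329 − 699 = 630 bp
  2691 − 1329 = 1362 bp
  wrap: 4378 − 2691 + 318 = 2005 bp
Sorted largest to smallest: 2005, 1362, 630, 381 bp.

2005, 1362, 630, 381 bp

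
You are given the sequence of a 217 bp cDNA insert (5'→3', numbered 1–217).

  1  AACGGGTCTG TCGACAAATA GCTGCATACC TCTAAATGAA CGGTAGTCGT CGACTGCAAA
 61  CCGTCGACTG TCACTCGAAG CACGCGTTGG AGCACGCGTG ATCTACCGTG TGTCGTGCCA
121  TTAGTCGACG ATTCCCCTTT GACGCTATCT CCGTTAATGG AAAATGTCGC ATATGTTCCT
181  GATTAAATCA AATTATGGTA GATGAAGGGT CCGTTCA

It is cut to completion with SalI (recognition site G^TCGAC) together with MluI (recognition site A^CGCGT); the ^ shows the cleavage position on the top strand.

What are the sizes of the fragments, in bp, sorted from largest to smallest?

SalI sites (GTCGAC) start at positions 10, 49, 63, 124.
SalI cuts after the first base of each site, so after positions 10, 49, 63, 124.
MluI sites (ACGCGT) start at positions 82, 94.
MluI cuts after the first base of each site, so after positions 82, 94.
Combined cut positions: 10, 49, 63, 82, 94, 124.
Linear molecule, 6 cuts → 7 fragments:
  1–10 → 10 bp
  11–49 → 39 bp
  50–63 → 14 bp
  64–82 → 19 bp
  83–94 → 12 bp
  95–124 → 30 bp
  125–217 → 93 bp
Sorted largest to smallest: 93, 39, 30, 19, 14, 12, 10 bp.

93, 39, 30, 19, 14, 12, 10 bp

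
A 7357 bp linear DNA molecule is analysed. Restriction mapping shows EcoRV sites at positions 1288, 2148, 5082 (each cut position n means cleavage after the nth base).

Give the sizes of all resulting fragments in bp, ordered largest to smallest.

Linear molecule, 3 cuts → 4 fragments:
  1288 − 0 = 1288 bp
  2148 − 1288 = 860 bp
  5082 − 2148 = 2934 bp
  7357 − 5082 = 2275 bp
Sorted largest to smallest: 2934, 2275, 1288, 860 bp.

2934, 2275, 1288, 860 bp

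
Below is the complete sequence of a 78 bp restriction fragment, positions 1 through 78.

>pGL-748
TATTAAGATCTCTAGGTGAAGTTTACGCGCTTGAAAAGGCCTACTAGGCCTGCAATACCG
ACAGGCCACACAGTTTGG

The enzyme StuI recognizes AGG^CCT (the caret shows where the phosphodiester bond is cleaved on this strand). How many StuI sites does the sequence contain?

AGGCCT occurs starting at positions 37, 46.
StuI cuts at 2 sites.

2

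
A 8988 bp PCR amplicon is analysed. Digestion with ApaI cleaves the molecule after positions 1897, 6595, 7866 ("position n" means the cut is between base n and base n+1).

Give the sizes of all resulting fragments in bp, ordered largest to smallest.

4698, 1897, 1271, 1122 bp

Linear molecule, 3 cuts → 4 fragments:
  1897 − 0 = 1897 bp
  6595 − 1897 = 4698 bp
  7866 − 6595 = 1271 bp
  8988 − 7866 = 1122 bp
Sorted largest to smallest: 4698, 1897, 1271, 1122 bp.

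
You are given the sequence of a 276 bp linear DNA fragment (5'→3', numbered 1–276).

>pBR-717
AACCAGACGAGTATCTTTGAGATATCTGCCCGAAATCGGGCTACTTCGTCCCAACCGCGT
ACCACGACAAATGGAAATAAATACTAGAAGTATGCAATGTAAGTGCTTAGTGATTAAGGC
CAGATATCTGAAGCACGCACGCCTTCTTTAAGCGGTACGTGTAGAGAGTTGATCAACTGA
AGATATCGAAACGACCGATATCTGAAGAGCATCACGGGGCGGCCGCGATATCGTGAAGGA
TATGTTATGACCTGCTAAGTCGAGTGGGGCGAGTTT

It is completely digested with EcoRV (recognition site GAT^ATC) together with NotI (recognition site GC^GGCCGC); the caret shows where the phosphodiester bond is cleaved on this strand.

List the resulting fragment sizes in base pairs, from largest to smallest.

102, 59, 47, 23, 21, 15, 9 bp

EcoRV sites (GATATC) start at positions 21, 123, 182, 197, 227.
EcoRV cuts after base 3 of each site, so after positions 23, 125, 184, 199, 229.
The NotI site (GCGGCCGC) starts at position 219.
NotI cuts after base 2 of each site, so after position 220.
Combined cut positions: 23, 125, 184, 199, 220, 229.
Linear molecule, 6 cuts → 7 fragments:
  1–23 → 23 bp
  24–125 → 102 bp
  126–184 → 59 bp
  185–199 → 15 bp
  200–220 → 21 bp
  221–229 → 9 bp
  230–276 → 47 bp
Sorted largest to smallest: 102, 59, 47, 23, 21, 15, 9 bp.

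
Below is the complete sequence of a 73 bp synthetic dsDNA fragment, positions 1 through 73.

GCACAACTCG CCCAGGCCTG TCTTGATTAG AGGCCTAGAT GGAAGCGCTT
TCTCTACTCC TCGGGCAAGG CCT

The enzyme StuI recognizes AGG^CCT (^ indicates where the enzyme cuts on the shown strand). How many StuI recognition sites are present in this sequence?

AGGCCT occurs starting at positions 14, 31, 68.
StuI cuts at 3 sites.

3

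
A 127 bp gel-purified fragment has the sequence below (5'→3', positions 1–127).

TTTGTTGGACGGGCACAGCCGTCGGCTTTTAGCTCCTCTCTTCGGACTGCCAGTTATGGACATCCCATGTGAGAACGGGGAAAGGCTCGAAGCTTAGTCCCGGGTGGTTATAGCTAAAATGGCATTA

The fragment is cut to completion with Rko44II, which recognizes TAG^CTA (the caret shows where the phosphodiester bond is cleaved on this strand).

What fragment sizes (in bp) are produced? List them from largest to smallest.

113, 14 bp

The Rko44II site (TAGCTA) starts at position 111.
Rko44II cuts after base 3 of each site, so after position 113.
Linear molecule, 1 cut → 2 fragments:
  1–113 → 113 bp
  114–127 → 14 bp
Sorted largest to smallest: 113, 14 bp.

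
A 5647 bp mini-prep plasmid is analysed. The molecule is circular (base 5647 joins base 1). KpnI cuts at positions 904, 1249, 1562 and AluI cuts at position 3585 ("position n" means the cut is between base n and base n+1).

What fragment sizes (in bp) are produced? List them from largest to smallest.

2966, 2023, 345, 313 bp

Combined cut positions (sorted): 904, 1249, 1562, 3585.
Circular molecule, 4 cuts → 4 fragments:
  1249 − 904 = 345 bp
  1562 − 1249 = 313 bp
  3585 − 1562 = 2023 bp
  wrap: 5647 − 3585 + 904 = 2966 bp
Sorted largest to smallest: 2966, 2023, 345, 313 bp.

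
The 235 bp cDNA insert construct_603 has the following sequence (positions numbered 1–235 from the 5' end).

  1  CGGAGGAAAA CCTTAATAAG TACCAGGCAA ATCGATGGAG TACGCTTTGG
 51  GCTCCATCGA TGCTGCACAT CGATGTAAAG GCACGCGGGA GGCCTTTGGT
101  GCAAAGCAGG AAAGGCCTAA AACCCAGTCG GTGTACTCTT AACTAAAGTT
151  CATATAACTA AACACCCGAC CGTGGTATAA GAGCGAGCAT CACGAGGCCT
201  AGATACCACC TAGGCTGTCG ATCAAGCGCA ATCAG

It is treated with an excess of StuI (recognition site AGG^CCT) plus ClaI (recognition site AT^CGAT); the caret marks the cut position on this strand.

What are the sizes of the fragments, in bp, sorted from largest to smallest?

StuI sites (AGGCCT) start at positions 90, 113, 195.
StuI cuts after base 3 of each site, so after positions 92, 115, 197.
ClaI sites (ATCGAT) start at positions 31, 56, 69.
ClaI cuts after base 2 of each site, so after positions 32, 57, 70.
Combined cut positions: 32, 57, 70, 92, 115, 197.
Linear molecule, 6 cuts → 7 fragments:
  1–32 → 32 bp
  33–57 → 25 bp
  58–70 → 13 bp
  71–92 → 22 bp
  93–115 → 23 bp
  116–197 → 82 bp
  198–235 → 38 bp
Sorted largest to smallest: 82, 38, 32, 25, 23, 22, 13 bp.

82, 38, 32, 25, 23, 22, 13 bp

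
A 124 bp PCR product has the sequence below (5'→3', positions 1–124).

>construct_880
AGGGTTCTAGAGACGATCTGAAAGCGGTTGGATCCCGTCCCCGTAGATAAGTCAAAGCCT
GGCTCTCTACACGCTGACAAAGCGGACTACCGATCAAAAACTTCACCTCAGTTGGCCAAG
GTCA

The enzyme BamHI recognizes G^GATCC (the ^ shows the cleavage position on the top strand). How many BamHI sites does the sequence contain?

GGATCC occurs starting at position 30.
BamHI cuts at 1 site.

1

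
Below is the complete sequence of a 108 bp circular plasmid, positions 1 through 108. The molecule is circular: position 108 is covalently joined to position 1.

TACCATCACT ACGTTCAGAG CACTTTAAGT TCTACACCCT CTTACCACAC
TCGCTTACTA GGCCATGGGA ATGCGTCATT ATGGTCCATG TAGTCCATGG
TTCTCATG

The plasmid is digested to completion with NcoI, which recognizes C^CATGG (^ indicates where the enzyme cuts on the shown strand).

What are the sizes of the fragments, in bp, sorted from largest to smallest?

NcoI sites (CCATGG) start at positions 63, 95.
NcoI cuts after the first base of each site, so after positions 63, 95.
Circular molecule, 2 cuts → 2 fragments:
  64–95 → 32 bp
  96–108 then 1–63 → 13 + 63 = 76 bp
Sorted largest to smallest: 76, 32 bp.

76, 32 bp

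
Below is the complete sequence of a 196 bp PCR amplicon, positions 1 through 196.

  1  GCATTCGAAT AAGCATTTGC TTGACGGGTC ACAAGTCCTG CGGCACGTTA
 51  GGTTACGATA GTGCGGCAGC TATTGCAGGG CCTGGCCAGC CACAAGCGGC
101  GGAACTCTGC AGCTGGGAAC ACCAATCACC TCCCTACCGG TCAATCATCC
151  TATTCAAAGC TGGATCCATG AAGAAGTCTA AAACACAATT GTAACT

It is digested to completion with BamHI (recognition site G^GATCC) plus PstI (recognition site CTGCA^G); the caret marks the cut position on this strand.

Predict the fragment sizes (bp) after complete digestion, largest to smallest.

111, 51, 34 bp

The BamHI site (GGATCC) starts at position 162.
BamHI cuts after the first base of each site, so after position 162.
The PstI site (CTGCAG) starts at position 107.
PstI cuts after base 5 of each site (before the last base), so after position 111.
Combined cut positions: 111, 162.
Linear molecule, 2 cuts → 3 fragments:
  1–111 → 111 bp
  112–162 → 51 bp
  163–196 → 34 bp
Sorted largest to smallest: 111, 51, 34 bp.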